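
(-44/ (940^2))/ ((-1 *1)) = 11/220900 = 0.00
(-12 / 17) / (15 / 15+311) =-1/442 = 0.00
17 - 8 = 9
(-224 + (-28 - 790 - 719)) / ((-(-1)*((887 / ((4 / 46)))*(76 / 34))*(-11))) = 29937/4263809 = 0.01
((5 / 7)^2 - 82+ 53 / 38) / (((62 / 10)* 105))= -149137/1212162 = -0.12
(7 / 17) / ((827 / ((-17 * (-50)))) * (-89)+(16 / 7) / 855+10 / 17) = -418950/87501571 = 0.00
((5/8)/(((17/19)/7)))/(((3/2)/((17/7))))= 95/12 = 7.92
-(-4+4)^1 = 0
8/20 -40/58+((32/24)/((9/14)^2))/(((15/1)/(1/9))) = -252826/951345 = -0.27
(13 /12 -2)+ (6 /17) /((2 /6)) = 29/204 = 0.14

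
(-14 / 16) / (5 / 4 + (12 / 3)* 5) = -0.04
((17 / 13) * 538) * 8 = 73168/13 = 5628.31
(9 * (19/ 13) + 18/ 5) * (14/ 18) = 847/65 = 13.03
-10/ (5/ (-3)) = 6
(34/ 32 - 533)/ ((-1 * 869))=8511/13904 = 0.61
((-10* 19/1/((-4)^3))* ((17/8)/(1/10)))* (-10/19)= -2125/64 = -33.20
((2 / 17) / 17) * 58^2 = 6728/289 = 23.28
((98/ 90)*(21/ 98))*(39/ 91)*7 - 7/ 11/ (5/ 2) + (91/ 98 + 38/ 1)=15159/385 = 39.37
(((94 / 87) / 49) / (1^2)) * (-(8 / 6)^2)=-1504/38367 = -0.04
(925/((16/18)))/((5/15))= 3121.88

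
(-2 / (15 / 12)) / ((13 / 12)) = -96/65 = -1.48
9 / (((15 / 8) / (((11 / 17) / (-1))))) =-264/85 = -3.11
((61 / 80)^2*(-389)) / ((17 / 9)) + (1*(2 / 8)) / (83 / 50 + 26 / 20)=-481667177/4025600 = -119.65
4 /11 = 0.36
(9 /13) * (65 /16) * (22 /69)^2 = 0.29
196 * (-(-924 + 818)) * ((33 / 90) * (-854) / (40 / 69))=-280556507/25 = -11222260.28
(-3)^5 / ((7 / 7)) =-243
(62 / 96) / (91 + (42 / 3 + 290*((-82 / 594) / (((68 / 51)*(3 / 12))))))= -1023/23920 = -0.04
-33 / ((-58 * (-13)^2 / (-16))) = -264/4901 = -0.05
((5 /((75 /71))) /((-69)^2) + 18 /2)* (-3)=-27.00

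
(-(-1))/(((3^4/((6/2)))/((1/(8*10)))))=1/2160 = 0.00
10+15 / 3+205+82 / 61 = 13502/61 = 221.34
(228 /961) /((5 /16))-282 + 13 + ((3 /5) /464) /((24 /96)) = -149509169/557380 = -268.24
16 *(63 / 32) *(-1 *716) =-22554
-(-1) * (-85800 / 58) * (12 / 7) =-514800/203 = -2535.96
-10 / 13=-0.77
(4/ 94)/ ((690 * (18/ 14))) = 7/145935 = 0.00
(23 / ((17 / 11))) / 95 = 253/1615 = 0.16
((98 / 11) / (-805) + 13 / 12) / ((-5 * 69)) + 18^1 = 94251523/5237100 = 18.00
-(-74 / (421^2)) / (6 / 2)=74/531723 = 0.00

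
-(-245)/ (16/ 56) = 857.50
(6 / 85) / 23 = 6/1955 = 0.00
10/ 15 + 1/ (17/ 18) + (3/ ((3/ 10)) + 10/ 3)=256/17 = 15.06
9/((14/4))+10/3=124/21 = 5.90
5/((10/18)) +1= 10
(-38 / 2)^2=361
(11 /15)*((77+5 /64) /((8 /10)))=54263/768 = 70.65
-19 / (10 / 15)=-57/2 = -28.50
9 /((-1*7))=-9/7 = -1.29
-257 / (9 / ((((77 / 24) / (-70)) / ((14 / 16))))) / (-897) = -2827/1695330 = 0.00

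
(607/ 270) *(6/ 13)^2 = 0.48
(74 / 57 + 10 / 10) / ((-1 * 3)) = -131/171 = -0.77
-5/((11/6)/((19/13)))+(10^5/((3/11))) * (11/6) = 672218.24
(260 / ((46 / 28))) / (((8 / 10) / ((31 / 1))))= 141050/23 = 6132.61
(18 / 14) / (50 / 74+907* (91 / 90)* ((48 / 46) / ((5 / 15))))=38295/85528457 = 0.00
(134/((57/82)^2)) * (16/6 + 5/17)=136053416/165699 = 821.09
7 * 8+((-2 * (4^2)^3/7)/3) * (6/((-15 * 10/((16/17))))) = 630872/8925 = 70.69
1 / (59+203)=1/262 = 0.00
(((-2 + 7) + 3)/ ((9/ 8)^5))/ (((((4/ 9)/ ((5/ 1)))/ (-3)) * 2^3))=-40960/2187 = -18.73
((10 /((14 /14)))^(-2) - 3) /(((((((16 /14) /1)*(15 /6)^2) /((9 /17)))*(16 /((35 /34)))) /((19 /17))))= -2505321/157216000 = -0.02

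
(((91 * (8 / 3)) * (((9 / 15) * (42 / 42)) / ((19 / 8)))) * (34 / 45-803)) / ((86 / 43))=-105126112/4275 = -24590.90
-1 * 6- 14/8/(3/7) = -10.08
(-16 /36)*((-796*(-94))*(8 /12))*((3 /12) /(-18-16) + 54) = -549432632/459 = -1197020.98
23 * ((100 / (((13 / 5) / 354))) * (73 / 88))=37147875/143 = 259775.35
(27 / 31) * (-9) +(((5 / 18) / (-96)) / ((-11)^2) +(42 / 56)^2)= -47162567/6481728 = -7.28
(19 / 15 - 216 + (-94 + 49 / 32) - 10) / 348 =-152257/167040 = -0.91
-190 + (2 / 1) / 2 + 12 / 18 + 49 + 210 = 212/3 = 70.67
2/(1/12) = 24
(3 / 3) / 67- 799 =-798.99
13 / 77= 0.17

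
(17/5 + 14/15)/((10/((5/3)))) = 13/18 = 0.72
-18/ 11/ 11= -18/121 = -0.15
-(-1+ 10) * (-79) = 711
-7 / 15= -0.47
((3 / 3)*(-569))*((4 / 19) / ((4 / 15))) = -8535/19 = -449.21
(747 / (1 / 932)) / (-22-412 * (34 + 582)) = -4194/1529 = -2.74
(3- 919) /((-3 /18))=5496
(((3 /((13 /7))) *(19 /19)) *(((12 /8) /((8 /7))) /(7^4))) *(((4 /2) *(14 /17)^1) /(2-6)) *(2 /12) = -3/49504 = 0.00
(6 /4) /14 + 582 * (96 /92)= 391173/644 = 607.41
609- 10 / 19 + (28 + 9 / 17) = 205752/323 = 637.00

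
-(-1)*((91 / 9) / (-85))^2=8281/585225 = 0.01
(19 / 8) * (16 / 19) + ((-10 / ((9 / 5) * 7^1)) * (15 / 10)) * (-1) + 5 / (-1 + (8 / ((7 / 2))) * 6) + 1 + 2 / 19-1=131000/35511 = 3.69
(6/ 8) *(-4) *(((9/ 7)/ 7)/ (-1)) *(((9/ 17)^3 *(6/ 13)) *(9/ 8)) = 531441/12518324 = 0.04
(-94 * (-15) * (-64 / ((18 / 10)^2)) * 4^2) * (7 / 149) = -84224000/4023 = -20935.62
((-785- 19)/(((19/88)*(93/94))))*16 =-35470336/589 = -60221.28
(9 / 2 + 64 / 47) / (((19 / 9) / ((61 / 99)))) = 1769/1034 = 1.71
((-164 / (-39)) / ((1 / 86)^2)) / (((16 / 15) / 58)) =21984610/13 = 1691123.85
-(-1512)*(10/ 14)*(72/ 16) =4860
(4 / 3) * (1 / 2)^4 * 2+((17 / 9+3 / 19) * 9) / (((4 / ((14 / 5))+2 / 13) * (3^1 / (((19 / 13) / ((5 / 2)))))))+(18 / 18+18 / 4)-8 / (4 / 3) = 1.94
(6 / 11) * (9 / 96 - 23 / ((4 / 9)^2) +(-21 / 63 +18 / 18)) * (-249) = 2765145/176 = 15711.05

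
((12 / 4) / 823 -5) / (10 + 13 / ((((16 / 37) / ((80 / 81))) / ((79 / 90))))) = -5995296/43272517 = -0.14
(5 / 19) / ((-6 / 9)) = -15/38 = -0.39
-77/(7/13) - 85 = -228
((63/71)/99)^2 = 49/609961 = 0.00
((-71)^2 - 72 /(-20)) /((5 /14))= 353122/25 = 14124.88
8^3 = 512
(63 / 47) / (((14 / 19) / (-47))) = -171/2 = -85.50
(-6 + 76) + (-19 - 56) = -5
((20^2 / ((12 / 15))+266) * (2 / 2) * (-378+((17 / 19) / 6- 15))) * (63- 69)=1805542.63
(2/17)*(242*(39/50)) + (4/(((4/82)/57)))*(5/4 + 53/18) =50048953/2550 = 19627.04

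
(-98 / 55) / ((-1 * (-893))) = -98/49115 = 0.00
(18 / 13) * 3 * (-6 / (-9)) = 2.77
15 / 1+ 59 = 74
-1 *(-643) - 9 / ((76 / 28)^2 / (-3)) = 233446/361 = 646.66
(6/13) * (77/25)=462/325 = 1.42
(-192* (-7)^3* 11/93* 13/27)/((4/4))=3139136/837 = 3750.46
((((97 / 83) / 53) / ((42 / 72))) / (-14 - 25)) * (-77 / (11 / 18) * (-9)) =-1.10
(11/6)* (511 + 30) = 5951/6 = 991.83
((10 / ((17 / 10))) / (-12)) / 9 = -25/459 = -0.05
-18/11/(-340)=9/1870 = 0.00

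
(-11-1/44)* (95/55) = -9215/484 = -19.04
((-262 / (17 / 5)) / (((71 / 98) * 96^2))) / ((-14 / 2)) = 4585/2780928 = 0.00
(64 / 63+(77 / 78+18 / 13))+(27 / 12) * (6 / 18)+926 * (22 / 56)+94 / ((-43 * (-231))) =570129605/1549548 = 367.93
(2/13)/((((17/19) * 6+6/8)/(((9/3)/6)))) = 76/6045 = 0.01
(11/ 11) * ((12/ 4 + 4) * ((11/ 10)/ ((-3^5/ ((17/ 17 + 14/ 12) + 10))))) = -5621/14580 = -0.39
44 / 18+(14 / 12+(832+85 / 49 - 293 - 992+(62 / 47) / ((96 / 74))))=-74059619/165816 = -446.64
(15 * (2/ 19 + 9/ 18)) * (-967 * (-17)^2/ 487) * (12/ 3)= -192829470/9253 = -20839.67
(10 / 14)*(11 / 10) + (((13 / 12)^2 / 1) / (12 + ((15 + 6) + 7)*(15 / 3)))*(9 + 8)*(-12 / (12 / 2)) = 40081/76608 = 0.52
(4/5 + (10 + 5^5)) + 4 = 15699/5 = 3139.80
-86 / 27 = -3.19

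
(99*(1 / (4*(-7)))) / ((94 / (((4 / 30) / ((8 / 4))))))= -33/13160 = 0.00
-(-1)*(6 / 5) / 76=0.02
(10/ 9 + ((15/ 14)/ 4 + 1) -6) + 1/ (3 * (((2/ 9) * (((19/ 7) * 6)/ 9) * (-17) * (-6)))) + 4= 7877/20349 = 0.39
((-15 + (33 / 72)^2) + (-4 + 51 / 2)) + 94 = 58009/576 = 100.71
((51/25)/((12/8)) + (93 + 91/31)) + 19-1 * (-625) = 574504/775 = 741.30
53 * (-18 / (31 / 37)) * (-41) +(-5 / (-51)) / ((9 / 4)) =664273682/14229 = 46684.50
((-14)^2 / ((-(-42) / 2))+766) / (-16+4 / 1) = -1163/18 = -64.61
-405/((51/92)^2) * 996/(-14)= 189678240/2023 = 93760.87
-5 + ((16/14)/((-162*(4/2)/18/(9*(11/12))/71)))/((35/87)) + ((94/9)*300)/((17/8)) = 17206426/12495 = 1377.06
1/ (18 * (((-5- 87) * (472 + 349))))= -1/1359576 = 0.00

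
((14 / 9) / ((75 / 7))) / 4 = 49/1350 = 0.04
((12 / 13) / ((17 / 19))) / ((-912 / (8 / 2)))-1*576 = -127297/221 = -576.00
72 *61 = 4392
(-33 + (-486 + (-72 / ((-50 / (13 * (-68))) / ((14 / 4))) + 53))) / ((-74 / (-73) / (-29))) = 130231489/925 = 140790.80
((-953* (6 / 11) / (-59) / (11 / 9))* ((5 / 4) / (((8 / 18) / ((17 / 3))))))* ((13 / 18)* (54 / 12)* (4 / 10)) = 17059653/114224 = 149.35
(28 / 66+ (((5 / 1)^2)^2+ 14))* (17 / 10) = 358717/330 = 1087.02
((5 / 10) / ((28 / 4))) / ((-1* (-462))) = 1/6468 = 0.00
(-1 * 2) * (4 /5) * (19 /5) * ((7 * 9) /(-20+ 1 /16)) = 153216/7975 = 19.21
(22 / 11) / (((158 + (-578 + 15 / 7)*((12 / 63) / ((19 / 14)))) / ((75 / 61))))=29925/939217 = 0.03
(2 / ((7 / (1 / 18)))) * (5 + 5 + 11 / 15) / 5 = 23/675 = 0.03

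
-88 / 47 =-1.87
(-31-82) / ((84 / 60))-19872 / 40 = -20213/35 = -577.51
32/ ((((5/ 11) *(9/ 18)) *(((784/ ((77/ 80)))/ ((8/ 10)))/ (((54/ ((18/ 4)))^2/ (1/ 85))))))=296208/175 = 1692.62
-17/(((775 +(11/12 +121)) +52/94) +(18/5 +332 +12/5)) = -9588/696805 = -0.01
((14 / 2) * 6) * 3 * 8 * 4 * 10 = 40320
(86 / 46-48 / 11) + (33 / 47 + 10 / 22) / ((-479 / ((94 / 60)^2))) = -136335269/54534150 = -2.50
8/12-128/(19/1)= -346/57 = -6.07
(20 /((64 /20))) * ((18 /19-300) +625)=154825/76 = 2037.17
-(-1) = 1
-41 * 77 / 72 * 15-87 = -17873/24 = -744.71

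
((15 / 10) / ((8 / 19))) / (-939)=-19/5008 = 0.00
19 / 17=1.12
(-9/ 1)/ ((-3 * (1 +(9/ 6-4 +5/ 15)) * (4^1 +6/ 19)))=-171/287 = -0.60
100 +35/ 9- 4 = 899/9 = 99.89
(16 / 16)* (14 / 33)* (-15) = -70/11 = -6.36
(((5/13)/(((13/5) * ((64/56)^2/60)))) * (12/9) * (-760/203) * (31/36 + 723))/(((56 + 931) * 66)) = -28131875/74632428 = -0.38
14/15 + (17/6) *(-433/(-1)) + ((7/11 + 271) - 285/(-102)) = 1502.20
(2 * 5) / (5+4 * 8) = 10/37 = 0.27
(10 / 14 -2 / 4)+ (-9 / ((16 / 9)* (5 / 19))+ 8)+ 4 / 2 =-5053/560 = -9.02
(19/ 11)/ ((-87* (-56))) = 19/53592 = 0.00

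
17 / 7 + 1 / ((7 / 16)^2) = 375/49 = 7.65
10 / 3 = 3.33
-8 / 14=-4/7 = -0.57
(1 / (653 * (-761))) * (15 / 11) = -15/5466263 = 0.00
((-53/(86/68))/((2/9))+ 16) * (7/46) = -51947/1978 = -26.26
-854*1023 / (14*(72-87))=20801/5 = 4160.20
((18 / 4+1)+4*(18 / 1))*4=310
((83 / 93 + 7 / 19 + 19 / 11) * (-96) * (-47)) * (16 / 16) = 13482.61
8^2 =64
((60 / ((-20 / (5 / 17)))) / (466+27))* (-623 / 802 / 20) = 1869/26886248 = 0.00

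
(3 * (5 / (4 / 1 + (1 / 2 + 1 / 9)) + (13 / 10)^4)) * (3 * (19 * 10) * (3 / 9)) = 186422091/83000 = 2246.05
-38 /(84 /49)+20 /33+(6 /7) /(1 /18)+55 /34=-4.51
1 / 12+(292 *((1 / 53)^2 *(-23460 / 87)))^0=1.08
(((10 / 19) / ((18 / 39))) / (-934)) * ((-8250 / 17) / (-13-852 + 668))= -89375/29715677 = 0.00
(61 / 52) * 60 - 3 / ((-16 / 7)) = 14913/208 = 71.70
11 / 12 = 0.92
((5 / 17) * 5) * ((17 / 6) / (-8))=-25/48 = -0.52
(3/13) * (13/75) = 1/25 = 0.04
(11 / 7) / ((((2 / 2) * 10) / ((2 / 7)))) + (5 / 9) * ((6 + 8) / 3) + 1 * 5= 50522/6615 = 7.64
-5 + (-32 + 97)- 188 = -128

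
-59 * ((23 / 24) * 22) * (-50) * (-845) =-315332875/6 = -52555479.17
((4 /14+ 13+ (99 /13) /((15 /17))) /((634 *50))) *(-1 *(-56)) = 19944/515125 = 0.04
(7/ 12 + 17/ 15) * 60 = 103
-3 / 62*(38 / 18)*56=-532/93 = -5.72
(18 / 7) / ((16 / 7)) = 9/8 = 1.12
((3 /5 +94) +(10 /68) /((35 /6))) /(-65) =-56302/38675 = -1.46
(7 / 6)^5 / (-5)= -16807/38880 = -0.43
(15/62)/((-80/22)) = -33/496 = -0.07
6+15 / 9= 7.67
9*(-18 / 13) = -162/13 = -12.46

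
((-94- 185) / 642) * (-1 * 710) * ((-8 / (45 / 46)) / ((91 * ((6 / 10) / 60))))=-80996800/29211 = -2772.82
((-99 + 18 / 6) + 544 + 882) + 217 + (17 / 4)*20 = 1632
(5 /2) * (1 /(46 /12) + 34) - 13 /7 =13491/161 = 83.80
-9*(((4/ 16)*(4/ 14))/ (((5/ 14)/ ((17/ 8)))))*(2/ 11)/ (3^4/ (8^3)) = -2176/495 = -4.40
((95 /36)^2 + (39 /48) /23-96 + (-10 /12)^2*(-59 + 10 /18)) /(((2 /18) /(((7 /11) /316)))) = -2253265/959376 = -2.35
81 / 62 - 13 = -725/62 = -11.69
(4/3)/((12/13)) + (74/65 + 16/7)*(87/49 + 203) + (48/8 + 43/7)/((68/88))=144139733/200655 = 718.35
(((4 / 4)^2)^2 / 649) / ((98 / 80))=40/31801 = 0.00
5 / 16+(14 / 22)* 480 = 53815/176 = 305.77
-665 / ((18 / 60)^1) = -6650/3 = -2216.67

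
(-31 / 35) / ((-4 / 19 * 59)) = 589/8260 = 0.07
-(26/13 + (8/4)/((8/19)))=-27/4 = -6.75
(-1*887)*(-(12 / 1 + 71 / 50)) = 595177/50 = 11903.54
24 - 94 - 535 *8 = -4350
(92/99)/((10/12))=184/165 = 1.12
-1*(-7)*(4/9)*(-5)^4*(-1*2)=-35000/9 = -3888.89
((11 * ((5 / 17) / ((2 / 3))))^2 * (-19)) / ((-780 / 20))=172425/15028 = 11.47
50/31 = 1.61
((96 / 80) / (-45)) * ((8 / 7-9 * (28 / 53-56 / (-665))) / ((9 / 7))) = 308024/3398625 = 0.09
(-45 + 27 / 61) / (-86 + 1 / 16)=43488/83875 = 0.52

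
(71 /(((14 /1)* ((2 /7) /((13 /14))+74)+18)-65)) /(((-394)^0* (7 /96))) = 88608/90391 = 0.98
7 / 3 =2.33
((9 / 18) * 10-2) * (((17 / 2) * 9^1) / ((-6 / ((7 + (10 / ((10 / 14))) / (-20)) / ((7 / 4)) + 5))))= -328.95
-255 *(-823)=209865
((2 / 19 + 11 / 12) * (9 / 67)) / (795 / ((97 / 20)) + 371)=67803/264208604 = 0.00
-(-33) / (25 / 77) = 2541/25 = 101.64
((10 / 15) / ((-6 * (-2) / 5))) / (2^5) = 5/576 = 0.01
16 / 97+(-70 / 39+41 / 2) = 142771/7566 = 18.87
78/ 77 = 1.01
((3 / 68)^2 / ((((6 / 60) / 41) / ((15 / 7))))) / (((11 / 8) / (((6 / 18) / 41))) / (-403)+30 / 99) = -368049825/25103407 = -14.66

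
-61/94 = -0.65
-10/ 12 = -5/6 = -0.83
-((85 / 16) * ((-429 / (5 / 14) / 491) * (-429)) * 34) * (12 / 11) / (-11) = 9230949/491 = 18800.30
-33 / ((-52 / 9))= 297/52 = 5.71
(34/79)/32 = 17/1264 = 0.01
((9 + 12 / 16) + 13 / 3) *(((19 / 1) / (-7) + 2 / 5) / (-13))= 2.51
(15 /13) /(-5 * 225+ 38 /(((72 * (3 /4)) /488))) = -405/274339 = 0.00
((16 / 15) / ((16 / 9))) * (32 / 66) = 0.29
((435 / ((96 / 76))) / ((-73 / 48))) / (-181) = 16530/13213 = 1.25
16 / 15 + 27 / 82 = 1.40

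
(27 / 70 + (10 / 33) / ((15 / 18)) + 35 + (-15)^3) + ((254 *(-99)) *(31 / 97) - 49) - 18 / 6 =-853527531/74690 = -11427.60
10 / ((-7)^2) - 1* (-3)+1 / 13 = 2090/637 = 3.28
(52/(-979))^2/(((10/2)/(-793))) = -2144272/4792205 = -0.45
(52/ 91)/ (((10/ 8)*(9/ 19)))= 304/315 = 0.97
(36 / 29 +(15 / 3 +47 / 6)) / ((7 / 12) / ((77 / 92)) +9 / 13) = 350207/34568 = 10.13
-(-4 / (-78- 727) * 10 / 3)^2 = -64/233289 = 0.00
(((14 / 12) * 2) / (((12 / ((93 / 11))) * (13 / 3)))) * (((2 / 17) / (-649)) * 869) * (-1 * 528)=411432/13039 = 31.55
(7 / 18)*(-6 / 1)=-7/3 = -2.33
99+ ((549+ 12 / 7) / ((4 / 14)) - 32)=3989/2 = 1994.50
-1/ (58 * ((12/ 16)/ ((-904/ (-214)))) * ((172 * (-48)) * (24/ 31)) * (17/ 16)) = 3503/244975644 = 0.00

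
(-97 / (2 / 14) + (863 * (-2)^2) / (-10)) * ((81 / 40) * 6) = -1244403/100 = -12444.03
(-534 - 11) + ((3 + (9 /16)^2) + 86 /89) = -12319703/22784 = -540.72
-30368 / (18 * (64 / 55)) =-52195/36 = -1449.86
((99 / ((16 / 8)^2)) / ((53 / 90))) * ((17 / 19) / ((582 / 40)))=252450/97679 = 2.58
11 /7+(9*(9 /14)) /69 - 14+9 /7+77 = 21233/322 = 65.94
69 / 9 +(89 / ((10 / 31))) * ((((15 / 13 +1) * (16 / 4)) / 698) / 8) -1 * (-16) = 3279209/136110 = 24.09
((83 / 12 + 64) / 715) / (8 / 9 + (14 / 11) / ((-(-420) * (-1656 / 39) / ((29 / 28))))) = 6576528/58933979 = 0.11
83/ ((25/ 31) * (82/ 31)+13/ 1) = 79763/14543 = 5.48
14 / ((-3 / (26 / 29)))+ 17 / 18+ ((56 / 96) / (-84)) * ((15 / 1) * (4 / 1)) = -3817/1044 = -3.66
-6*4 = -24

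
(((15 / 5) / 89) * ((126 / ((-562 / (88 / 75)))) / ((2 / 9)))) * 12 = -299376/625225 = -0.48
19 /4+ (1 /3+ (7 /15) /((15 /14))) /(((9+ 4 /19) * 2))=754699/157500 = 4.79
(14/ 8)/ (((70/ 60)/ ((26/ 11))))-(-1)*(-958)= -10499/11 = -954.45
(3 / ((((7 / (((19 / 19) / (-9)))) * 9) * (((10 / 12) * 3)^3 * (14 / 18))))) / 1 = -8/18375 = 0.00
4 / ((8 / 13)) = 13/2 = 6.50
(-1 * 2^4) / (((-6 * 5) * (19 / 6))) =16/95 = 0.17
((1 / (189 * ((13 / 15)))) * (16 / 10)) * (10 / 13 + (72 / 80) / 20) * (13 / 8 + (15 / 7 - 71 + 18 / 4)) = -2479007/4968600 = -0.50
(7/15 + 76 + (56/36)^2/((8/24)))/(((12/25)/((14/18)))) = 395605/2916 = 135.67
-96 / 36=-8/3 = -2.67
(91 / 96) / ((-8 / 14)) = -637/384 = -1.66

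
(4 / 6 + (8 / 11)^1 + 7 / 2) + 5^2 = 29.89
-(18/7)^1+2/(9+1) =-2.37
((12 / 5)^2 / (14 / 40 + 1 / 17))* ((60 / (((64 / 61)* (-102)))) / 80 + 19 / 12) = 123483/5560 = 22.21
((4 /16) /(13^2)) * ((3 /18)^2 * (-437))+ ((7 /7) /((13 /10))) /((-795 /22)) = -50617/1289808 = -0.04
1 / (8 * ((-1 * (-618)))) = 1/4944 = 0.00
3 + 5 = 8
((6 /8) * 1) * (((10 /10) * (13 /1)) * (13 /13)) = 9.75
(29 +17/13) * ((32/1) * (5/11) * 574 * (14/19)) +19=506641063/2717 = 186470.76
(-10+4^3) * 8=432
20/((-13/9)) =-180/13 = -13.85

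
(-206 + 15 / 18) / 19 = -1231/114 = -10.80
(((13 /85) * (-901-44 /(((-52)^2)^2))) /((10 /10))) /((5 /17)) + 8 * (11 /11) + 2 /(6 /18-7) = -460.82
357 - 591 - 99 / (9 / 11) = -355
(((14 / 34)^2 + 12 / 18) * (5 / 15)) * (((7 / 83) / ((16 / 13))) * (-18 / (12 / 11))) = -725725/2302752 = -0.32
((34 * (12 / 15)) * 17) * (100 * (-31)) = -1433440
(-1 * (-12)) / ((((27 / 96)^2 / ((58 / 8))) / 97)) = 2880512/27 = 106685.63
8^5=32768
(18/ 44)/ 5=9/110 = 0.08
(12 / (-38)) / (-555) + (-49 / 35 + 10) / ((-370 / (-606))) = 247561/17575 = 14.09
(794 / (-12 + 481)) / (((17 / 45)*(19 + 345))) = 17865/1451086 = 0.01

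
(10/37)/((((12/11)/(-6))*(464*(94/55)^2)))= -166375/151696448 = 0.00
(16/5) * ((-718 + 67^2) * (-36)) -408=-2174136/5 = -434827.20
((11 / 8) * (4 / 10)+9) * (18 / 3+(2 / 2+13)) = 191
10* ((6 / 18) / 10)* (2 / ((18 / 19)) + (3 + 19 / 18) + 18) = 145/18 = 8.06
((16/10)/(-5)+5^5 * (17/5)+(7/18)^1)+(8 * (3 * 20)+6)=11111.07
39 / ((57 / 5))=65/19 = 3.42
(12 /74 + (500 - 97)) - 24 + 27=15028/37 = 406.16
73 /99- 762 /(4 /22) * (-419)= 173846944/99 = 1756029.74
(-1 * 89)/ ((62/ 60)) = -86.13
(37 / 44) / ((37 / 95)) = 95/44 = 2.16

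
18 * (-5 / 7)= -90/7 = -12.86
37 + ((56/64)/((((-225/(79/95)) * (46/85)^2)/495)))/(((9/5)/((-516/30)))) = 89.23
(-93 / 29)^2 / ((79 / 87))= 25947/2291 = 11.33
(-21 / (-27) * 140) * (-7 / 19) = -6860/171 = -40.12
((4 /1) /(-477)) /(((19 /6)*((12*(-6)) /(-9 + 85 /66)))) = -509/1794474 = 0.00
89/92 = 0.97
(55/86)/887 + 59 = 4500693/76282 = 59.00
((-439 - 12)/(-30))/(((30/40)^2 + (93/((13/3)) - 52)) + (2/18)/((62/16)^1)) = -396552/789955 = -0.50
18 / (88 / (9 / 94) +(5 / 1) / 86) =13932/711437 = 0.02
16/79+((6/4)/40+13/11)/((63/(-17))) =-553999/4379760 = -0.13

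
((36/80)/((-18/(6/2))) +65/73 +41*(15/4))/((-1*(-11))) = 451331/32120 = 14.05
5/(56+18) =5/74 = 0.07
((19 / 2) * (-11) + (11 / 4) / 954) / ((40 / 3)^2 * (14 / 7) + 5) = -36251/125080 = -0.29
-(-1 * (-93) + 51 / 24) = -761/8 = -95.12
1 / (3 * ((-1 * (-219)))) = 1/657 = 0.00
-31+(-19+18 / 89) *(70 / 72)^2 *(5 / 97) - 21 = -592042261/11188368 = -52.92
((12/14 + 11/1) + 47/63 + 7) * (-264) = -108680/21 = -5175.24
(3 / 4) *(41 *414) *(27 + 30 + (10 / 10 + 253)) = 3959185.50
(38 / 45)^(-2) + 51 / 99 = 91373/47652 = 1.92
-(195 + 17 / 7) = -1382/7 = -197.43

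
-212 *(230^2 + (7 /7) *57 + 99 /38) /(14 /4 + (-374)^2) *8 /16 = -213321290/5315421 = -40.13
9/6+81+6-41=95/2 = 47.50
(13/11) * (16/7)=208/77 = 2.70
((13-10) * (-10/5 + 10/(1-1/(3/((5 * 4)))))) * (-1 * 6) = 1152/17 = 67.76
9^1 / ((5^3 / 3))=27/125 = 0.22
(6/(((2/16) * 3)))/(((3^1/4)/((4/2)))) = 128/3 = 42.67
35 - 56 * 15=-805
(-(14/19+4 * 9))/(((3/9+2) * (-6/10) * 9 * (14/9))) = 1745/931 = 1.87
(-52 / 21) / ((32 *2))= -13/336 = -0.04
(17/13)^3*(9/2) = 44217/4394 = 10.06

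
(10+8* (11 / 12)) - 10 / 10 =49/3 = 16.33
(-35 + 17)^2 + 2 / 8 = 1297/4 = 324.25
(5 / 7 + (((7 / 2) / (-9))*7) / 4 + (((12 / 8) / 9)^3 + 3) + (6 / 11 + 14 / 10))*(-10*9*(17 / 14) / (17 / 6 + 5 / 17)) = -59888603/343882 = -174.15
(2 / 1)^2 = 4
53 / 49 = 1.08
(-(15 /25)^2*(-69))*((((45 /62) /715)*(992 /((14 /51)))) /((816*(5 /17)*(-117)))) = -10557/3253250 = 0.00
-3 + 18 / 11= -15/11 = -1.36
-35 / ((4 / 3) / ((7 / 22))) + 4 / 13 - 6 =-16067/1144 = -14.04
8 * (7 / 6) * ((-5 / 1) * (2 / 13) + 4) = 392/13 = 30.15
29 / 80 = 0.36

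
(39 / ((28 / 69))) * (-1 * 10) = -13455/14 = -961.07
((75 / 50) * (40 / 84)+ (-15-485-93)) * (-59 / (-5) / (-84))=40769/490 = 83.20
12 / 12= 1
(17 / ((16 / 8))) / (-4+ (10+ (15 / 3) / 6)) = 51/41 = 1.24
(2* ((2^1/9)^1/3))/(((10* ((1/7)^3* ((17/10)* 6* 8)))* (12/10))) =0.05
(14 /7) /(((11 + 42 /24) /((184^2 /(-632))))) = -33856/4029 = -8.40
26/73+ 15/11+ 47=39122/803 = 48.72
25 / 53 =0.47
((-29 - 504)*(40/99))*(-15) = 106600/33 = 3230.30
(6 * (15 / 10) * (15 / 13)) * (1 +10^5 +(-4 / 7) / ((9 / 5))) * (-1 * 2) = -189001290/91 = -2076937.25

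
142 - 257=-115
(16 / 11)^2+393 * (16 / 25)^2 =12333568/75625 = 163.09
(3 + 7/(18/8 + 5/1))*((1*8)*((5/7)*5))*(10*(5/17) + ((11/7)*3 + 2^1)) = 1093.97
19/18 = 1.06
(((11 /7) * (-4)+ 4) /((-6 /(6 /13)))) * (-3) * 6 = -288/91 = -3.16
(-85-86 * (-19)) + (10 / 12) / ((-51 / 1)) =473989/306 = 1548.98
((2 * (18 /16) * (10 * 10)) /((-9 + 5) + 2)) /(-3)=75/2 = 37.50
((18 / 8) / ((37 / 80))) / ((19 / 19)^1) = 180/37 = 4.86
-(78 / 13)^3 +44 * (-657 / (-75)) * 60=22910.40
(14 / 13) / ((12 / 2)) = 7/39 = 0.18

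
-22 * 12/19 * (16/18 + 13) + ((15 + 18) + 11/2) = -17611/114 = -154.48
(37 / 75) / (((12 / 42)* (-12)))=-259/1800 = -0.14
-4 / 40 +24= 239/10 = 23.90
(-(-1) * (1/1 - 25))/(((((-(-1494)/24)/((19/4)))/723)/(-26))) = 2857296/83 = 34425.25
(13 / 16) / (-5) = -0.16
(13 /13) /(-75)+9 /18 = 73/150 = 0.49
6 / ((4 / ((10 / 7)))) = 2.14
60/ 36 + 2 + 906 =2729/3 = 909.67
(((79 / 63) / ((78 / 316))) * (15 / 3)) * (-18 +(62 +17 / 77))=70835350/63063 = 1123.25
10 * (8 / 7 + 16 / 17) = 2480/119 = 20.84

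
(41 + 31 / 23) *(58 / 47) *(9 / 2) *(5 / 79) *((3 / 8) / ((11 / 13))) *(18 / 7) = 223072785/13151446 = 16.96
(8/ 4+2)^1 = 4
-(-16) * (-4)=-64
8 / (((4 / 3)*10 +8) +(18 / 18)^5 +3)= 6/19 = 0.32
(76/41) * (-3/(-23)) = 0.24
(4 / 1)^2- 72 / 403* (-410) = 35968/403 = 89.25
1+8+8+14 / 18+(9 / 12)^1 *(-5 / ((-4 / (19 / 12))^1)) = 11095/576 = 19.26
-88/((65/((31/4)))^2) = -10571/8450 = -1.25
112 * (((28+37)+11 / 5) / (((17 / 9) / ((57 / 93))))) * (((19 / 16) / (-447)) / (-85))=2547216/33372275 = 0.08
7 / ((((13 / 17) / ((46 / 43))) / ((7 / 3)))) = 38318/1677 = 22.85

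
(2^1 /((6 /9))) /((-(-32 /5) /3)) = 45/32 = 1.41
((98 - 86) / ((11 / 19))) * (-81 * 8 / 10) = -73872/55 = -1343.13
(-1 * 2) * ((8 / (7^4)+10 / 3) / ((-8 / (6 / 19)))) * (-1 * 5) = -60085/45619 = -1.32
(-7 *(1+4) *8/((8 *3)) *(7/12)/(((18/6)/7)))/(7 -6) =-1715/108 = -15.88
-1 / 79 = -0.01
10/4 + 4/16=11/4 = 2.75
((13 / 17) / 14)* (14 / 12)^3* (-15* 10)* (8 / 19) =-15925/2907 = -5.48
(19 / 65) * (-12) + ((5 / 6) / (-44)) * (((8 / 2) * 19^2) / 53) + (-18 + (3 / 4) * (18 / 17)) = -41029249/1932645 = -21.23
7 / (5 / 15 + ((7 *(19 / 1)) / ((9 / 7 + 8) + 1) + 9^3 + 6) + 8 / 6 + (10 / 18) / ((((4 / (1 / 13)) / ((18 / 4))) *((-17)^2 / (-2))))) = 0.01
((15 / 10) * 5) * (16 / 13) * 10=1200/13 = 92.31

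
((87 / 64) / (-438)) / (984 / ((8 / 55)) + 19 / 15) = -435/948359936 = 0.00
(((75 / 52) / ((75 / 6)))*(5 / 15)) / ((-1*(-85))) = 1/2210 = 0.00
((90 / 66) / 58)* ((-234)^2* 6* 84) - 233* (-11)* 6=211883262/319 = 664210.85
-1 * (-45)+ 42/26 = 606/13 = 46.62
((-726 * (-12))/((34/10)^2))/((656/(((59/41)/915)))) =107085/59268698 = 0.00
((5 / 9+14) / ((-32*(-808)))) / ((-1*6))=-131/1396224 = 0.00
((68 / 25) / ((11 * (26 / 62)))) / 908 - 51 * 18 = -744979423/811525 = -918.00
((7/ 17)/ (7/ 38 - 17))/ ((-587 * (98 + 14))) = 19/51012648 = 0.00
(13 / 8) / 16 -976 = -124915/128 = -975.90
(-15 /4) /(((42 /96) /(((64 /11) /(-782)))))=1920/30107 = 0.06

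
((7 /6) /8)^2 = 49/2304 = 0.02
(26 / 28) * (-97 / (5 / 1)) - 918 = -65521/70 = -936.01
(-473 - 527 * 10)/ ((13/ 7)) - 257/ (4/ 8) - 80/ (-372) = -4359859/1209 = -3606.17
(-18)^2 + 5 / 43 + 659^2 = 18688020/43 = 434605.12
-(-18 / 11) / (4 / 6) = 27/11 = 2.45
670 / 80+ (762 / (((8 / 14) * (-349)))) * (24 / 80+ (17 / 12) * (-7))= 45.12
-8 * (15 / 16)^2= -225/32 = -7.03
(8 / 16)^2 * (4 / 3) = 1/3 = 0.33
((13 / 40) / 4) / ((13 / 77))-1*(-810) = 129677/160 = 810.48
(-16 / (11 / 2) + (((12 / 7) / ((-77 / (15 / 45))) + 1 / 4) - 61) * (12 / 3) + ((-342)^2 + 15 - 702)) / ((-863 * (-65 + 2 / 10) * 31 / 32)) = 75806960/35394219 = 2.14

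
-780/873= -260/291 = -0.89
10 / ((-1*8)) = -1.25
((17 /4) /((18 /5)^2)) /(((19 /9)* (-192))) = -425/525312 = 0.00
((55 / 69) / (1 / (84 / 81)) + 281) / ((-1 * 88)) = -525043/163944 = -3.20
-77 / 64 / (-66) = 7/384 = 0.02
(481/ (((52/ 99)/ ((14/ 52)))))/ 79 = 25641/8216 = 3.12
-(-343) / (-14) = -49/2 = -24.50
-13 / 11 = -1.18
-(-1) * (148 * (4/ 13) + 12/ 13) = 46.46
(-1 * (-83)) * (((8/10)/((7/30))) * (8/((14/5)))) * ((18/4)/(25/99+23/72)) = 47329920/7399 = 6396.80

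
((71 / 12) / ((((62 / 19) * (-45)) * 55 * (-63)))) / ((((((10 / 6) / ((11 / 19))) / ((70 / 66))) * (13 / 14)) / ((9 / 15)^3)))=497/498712500 = 0.00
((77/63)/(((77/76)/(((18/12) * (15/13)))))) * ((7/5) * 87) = 3306/13 = 254.31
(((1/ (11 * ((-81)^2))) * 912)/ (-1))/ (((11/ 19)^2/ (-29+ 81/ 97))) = 299820608/282357009 = 1.06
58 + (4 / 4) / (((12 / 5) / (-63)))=127/4 = 31.75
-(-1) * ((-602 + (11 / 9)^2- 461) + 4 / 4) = -1060.51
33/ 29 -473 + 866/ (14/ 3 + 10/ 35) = -447871/1508 = -297.00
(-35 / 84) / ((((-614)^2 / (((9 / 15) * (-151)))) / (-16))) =-151/94249 = 0.00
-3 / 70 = -0.04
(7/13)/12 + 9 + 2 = 1723/156 = 11.04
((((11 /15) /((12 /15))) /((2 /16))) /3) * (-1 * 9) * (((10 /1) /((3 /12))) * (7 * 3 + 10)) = -27280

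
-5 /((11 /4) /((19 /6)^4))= -182.83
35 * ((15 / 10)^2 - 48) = -6405/4 = -1601.25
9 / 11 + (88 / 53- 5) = -1470/583 = -2.52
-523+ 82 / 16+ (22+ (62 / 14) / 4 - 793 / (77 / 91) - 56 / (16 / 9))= -901485/616 = -1463.45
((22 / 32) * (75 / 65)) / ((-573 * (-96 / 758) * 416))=20845/793288704 = 0.00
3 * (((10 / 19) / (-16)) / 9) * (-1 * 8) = 5/57 = 0.09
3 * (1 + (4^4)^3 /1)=50331651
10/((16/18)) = 45/4 = 11.25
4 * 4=16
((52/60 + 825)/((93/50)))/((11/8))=322.92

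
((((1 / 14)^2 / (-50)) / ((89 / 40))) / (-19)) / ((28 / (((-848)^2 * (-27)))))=-1.67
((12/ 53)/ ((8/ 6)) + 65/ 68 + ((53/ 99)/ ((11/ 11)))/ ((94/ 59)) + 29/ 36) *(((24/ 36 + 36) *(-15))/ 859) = -475259600/327384657 = -1.45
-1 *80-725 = -805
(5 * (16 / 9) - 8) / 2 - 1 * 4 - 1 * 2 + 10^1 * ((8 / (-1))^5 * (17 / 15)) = -3342386/9 = -371376.22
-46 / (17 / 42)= -1932/17 = -113.65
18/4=9/2 = 4.50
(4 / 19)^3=64/6859 = 0.01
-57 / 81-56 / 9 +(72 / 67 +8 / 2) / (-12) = -13294/1809 = -7.35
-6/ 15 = -2/5 = -0.40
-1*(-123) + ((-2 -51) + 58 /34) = 1219/17 = 71.71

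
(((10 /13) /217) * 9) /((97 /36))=3240/273637 = 0.01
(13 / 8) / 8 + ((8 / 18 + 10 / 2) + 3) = 4981/576 = 8.65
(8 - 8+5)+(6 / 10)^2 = 134/25 = 5.36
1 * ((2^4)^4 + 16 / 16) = 65537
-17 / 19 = -0.89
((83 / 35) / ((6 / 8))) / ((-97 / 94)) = -31208/10185 = -3.06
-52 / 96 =-13/24 = -0.54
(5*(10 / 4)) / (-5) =-5/2 = -2.50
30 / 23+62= 1456/23 = 63.30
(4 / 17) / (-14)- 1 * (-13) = 1545/119 = 12.98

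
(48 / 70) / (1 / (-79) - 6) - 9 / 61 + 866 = 877966969/1014125 = 865.74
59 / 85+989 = 989.69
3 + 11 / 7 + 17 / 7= 7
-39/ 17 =-2.29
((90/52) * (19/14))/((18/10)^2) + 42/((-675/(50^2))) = -169075/1092 = -154.83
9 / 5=1.80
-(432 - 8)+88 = -336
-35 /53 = -0.66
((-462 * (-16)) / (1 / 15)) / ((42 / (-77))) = -203280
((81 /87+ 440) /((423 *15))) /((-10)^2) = 12787/18400500 = 0.00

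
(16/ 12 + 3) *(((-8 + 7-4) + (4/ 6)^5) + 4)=-2743/729 = -3.76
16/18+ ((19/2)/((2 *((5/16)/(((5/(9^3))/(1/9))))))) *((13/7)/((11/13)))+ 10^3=6255388/6237 = 1002.95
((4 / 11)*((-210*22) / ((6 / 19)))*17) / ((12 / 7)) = -158270/3 = -52756.67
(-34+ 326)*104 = 30368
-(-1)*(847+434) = 1281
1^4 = 1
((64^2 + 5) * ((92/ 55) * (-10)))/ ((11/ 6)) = -4527504/121 = -37417.39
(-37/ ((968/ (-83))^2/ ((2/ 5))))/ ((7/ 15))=-764679/3279584 = -0.23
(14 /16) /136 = 7/1088 = 0.01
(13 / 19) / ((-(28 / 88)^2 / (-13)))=81796/931 = 87.86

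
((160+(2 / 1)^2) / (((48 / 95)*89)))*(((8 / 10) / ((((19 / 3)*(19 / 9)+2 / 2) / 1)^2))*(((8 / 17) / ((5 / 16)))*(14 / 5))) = 21201264/355895425 = 0.06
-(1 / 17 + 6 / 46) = -74/391 = -0.19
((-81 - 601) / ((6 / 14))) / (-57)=4774/171 = 27.92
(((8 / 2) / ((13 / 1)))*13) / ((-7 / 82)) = -328/7 = -46.86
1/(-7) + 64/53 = 395/371 = 1.06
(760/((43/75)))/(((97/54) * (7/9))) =27702000/29197 = 948.80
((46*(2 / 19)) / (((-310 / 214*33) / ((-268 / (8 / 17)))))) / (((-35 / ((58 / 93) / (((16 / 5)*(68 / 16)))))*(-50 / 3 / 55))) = 4781723/19171950 = 0.25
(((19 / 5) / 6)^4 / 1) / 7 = 0.02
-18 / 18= -1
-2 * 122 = -244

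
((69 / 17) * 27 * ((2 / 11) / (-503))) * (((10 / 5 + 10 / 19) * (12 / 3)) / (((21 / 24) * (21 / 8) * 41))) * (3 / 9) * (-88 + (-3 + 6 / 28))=78852096/612995537 = 0.13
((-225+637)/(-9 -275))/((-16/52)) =1339/284 = 4.71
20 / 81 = 0.25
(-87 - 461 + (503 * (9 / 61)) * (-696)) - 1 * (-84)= -3179096/61 = -52116.33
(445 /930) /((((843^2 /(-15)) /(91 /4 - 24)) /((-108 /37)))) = -6675/181136534 = 0.00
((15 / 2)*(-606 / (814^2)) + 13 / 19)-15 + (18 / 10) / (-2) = -958214293/62946620 = -15.22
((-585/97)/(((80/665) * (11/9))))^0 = 1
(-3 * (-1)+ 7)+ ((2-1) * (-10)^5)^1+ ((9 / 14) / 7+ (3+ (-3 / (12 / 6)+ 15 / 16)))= -78390177/784 = -99987.47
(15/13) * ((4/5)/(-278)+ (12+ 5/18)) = 153559/10842 = 14.16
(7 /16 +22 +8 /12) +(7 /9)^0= 1157/48 = 24.10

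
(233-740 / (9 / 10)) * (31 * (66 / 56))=-1808323/84 = -21527.65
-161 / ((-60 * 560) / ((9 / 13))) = 69/20800 = 0.00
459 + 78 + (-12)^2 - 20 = 661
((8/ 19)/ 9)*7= 56/171 = 0.33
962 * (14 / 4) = 3367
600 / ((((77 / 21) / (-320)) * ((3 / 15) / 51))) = -146880000/11 = -13352727.27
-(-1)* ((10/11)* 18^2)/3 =1080/11 = 98.18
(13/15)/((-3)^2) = 13/135 = 0.10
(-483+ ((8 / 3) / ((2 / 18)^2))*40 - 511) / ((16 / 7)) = 26761/8 = 3345.12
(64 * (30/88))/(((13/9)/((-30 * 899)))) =-58255200/143 = -407379.02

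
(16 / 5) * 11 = 176/5 = 35.20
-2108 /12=-527/3 = -175.67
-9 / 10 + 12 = 111/10 = 11.10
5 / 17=0.29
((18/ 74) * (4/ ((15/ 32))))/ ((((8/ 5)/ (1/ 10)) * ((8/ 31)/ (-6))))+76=13502/185 = 72.98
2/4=1/2 = 0.50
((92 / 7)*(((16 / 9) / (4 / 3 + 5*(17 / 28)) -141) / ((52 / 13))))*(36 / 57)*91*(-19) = 185132428/367 = 504448.03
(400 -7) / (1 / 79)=31047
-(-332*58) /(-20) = -4814/5 = -962.80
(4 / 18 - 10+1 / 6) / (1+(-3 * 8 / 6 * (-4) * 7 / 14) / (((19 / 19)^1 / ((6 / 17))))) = -2941/1170 = -2.51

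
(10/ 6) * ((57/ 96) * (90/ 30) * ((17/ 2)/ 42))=1615/2688 = 0.60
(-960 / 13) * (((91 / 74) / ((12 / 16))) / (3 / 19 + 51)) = -21280/8991 = -2.37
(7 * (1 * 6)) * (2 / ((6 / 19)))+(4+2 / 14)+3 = 1912/7 = 273.14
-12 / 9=-4/3 = -1.33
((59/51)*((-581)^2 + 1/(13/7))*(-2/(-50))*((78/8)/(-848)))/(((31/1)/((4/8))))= -2589097/893792 = -2.90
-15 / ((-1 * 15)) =1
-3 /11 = -0.27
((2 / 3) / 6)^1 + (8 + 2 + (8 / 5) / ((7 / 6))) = 3617/315 = 11.48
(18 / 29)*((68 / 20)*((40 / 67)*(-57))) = -139536/1943 = -71.81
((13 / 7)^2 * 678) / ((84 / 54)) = 515619/343 = 1503.26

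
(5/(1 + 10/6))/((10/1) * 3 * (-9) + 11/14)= -105/15076 = -0.01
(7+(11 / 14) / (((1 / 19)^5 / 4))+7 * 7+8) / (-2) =-27237313/7 = -3891044.71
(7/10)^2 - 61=-6051/100 = -60.51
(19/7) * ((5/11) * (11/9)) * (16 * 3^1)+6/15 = 7642/105 = 72.78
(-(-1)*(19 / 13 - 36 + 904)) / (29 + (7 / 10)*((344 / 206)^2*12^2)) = 599567635/213832333 = 2.80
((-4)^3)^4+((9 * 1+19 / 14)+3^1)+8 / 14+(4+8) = 234881387/14 = 16777241.93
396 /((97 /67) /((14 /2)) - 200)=-185724/93703 = -1.98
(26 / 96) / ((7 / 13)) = 0.50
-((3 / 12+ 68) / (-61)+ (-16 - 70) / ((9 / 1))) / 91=23441/199836 = 0.12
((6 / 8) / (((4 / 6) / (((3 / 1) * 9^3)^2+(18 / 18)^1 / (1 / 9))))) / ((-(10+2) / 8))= -7174467/2 = -3587233.50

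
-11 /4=-2.75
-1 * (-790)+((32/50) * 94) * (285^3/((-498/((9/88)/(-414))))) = 31095995/20999 = 1480.83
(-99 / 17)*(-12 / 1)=1188/17 = 69.88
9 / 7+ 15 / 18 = 89/42 = 2.12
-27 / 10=-2.70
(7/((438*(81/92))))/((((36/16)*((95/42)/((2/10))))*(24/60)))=9016/5055615 = 0.00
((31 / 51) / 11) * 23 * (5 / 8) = 3565/4488 = 0.79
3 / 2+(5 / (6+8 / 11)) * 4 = 331/74 = 4.47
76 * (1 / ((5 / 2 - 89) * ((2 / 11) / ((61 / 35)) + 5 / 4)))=-407968/628855 = -0.65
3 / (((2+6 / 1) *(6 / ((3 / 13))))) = 3/208 = 0.01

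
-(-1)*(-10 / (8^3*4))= -5/1024 = 0.00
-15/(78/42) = -105/13 = -8.08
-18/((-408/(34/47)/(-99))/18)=-2673/47 = -56.87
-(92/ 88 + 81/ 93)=-1307/682 = -1.92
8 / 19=0.42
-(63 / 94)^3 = -250047/830584 = -0.30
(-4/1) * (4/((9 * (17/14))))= -1.46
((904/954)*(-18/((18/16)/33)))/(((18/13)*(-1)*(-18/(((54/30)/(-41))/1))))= 258544/293355 = 0.88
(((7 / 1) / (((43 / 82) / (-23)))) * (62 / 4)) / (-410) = 4991/430 = 11.61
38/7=5.43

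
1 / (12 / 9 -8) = -3/20 = -0.15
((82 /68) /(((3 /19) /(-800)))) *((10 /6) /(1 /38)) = -386954.25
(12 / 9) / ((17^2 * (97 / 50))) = 200/84099 = 0.00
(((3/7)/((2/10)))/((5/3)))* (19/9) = 19/7 = 2.71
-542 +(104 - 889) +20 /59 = -78273/59 = -1326.66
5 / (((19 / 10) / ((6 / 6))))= 50/19 = 2.63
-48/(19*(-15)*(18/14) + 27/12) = 448/3399 = 0.13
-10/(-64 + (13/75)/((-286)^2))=4719000/30201599 = 0.16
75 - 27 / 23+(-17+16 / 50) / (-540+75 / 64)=488167358/6609625 = 73.86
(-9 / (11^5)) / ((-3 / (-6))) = -18/161051 = 0.00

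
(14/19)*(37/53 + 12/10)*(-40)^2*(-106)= -4506880/19 = -237204.21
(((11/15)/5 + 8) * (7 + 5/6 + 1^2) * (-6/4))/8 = -32383/2400 = -13.49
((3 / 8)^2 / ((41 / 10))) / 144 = 5/20992 = 0.00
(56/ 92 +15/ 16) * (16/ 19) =569/437 = 1.30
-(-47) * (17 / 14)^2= 13583/196 = 69.30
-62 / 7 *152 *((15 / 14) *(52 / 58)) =-1837680/1421 = -1293.23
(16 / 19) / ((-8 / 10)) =-20/19 = -1.05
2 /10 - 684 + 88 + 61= -2674/5 = -534.80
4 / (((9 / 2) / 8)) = 64/9 = 7.11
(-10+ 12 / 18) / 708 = -0.01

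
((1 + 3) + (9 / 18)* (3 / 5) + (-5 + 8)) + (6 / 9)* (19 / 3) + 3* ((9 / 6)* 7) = 1936/45 = 43.02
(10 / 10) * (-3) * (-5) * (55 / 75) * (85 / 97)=935/97 = 9.64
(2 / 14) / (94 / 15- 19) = -15/1337 = -0.01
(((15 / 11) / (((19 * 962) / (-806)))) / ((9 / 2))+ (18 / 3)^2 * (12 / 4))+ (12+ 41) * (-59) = -70038091/23199 = -3019.01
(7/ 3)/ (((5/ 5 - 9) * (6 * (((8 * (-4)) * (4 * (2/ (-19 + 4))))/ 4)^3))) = -2625/4194304 = 0.00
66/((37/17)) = 1122/37 = 30.32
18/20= 9/10 = 0.90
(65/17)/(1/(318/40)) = 2067/68 = 30.40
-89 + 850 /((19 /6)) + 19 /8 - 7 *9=18057/152 = 118.80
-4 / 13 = -0.31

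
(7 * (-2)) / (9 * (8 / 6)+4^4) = -7/134 = -0.05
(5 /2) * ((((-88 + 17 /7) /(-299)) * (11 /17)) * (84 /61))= 197670/310063 = 0.64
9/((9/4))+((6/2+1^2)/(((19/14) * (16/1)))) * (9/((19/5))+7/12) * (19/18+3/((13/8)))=11308273/2027376 = 5.58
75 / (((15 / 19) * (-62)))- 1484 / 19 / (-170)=-107421/100130 = -1.07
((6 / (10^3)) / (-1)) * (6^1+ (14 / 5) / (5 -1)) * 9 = -1809/5000 = -0.36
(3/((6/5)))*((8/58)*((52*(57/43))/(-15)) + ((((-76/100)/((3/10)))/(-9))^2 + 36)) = 402776164/4545315 = 88.61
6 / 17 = 0.35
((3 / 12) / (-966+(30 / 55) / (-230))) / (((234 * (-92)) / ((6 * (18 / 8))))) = 55/338899392 = 0.00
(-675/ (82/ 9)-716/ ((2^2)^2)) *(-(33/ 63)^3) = 25939859/1518804 = 17.08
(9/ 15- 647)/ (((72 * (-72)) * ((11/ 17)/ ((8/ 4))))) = 1717/4455 = 0.39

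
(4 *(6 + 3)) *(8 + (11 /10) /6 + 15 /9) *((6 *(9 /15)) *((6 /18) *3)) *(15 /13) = 95742/65 = 1472.95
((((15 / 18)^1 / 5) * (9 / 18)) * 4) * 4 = 4/3 = 1.33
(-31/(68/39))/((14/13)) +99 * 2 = 172779/952 = 181.49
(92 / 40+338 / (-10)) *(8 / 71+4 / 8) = -5481/284 = -19.30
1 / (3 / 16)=16/3 = 5.33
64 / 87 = 0.74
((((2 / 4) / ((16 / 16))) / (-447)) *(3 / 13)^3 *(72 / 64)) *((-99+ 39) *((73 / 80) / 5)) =17739/104752960 = 0.00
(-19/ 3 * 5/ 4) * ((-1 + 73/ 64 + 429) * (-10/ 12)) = 4348625/1536 = 2831.14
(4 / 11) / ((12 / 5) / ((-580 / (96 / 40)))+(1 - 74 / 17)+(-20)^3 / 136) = -246500/42154607 = -0.01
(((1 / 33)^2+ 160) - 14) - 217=-77318/1089 = -71.00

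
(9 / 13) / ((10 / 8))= 36/65 = 0.55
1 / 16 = 0.06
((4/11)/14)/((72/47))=47/2772 = 0.02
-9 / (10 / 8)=-36/5 = -7.20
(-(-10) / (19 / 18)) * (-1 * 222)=-39960/19 = -2103.16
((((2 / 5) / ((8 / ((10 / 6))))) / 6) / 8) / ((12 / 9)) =1/768 = 0.00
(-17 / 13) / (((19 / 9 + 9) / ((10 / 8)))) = -153/1040 = -0.15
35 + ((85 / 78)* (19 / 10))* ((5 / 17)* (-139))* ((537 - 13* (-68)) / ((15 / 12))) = -3751496/39 = -96192.21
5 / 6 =0.83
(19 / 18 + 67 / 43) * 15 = 10115/258 = 39.21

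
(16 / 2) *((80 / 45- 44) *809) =-2459360/9 = -273262.22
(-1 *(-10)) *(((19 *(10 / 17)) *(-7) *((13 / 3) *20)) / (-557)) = 3458000/28407 = 121.73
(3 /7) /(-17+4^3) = 3/329 = 0.01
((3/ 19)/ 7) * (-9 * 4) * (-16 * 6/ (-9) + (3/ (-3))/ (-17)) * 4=-78768/2261 = -34.84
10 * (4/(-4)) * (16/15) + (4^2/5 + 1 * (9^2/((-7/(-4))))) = 4076/105 = 38.82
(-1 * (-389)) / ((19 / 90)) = 35010/19 = 1842.63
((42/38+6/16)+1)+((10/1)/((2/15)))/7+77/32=66397/4256 = 15.60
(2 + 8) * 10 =100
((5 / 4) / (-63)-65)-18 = -20921/252 = -83.02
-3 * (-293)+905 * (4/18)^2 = 74819/81 = 923.69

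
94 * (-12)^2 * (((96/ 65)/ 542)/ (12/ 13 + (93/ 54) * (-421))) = -11695104/229600685 = -0.05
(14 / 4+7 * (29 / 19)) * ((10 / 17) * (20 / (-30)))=-5390/969 = -5.56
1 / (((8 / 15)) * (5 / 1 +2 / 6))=45/128 = 0.35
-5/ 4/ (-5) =1/4 = 0.25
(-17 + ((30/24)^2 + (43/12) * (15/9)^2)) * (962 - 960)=-2369/216 = -10.97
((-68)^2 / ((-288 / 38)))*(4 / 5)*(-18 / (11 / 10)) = 87856/11 = 7986.91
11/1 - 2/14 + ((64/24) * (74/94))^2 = 2124268/139167 = 15.26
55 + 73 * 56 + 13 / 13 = 4144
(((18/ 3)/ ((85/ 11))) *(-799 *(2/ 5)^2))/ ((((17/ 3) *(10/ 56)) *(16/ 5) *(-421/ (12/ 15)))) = 0.06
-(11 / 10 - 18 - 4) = 209/10 = 20.90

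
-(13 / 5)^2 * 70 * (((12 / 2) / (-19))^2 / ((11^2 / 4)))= -340704/218405 = -1.56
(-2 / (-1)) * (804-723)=162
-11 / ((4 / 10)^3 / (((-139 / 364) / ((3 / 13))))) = 284.41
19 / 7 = 2.71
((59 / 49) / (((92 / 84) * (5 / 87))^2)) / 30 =1339713/132250 = 10.13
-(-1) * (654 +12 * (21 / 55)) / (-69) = -12074/1265 = -9.54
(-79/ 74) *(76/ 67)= -3002/2479 = -1.21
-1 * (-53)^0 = -1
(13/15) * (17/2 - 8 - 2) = -13/10 = -1.30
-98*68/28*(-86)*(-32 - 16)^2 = 47158272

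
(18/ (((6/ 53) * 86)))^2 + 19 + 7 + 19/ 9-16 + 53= 4561585/66564 = 68.53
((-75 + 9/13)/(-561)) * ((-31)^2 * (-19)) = -5879398/2431 = -2418.51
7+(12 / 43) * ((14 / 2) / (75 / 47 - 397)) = 1397459/199778 = 7.00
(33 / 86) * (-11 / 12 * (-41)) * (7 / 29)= 34727/9976 = 3.48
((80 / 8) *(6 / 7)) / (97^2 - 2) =60/65849 = 0.00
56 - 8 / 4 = 54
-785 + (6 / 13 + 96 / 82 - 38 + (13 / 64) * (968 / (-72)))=-253004873/307008 = -824.10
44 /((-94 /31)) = -682/47 = -14.51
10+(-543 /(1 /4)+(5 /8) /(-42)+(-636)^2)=135184219/336 = 402333.99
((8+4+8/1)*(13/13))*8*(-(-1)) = 160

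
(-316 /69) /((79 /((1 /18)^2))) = -1/5589 = 0.00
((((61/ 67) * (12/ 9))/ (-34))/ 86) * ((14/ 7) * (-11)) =1342/146931 = 0.01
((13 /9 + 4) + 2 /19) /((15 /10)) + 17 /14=35293/7182 = 4.91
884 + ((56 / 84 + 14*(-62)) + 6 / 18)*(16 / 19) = 153.89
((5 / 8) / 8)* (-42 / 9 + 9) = 65/192 = 0.34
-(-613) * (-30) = -18390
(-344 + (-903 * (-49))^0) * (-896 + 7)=304927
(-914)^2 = 835396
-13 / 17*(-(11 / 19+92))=70.80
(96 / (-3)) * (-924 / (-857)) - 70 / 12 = -40.34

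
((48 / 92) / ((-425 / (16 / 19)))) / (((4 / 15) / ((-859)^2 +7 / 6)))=-271752/95 = -2860.55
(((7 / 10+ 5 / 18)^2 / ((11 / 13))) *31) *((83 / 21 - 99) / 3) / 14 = -70786144/893025 = -79.27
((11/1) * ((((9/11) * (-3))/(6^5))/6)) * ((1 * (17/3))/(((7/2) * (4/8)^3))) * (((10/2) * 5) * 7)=-425/324 = -1.31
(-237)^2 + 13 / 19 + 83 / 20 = 21346057/380 = 56173.83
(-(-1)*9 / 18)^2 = 0.25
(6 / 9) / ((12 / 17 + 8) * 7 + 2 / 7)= 119/10929 = 0.01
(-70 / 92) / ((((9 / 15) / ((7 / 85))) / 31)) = -7595/2346 = -3.24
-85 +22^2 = 399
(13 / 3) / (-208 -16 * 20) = -13/1584 = -0.01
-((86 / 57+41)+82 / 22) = -28990/627 = -46.24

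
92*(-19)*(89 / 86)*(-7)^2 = -3811514/43 = -88639.86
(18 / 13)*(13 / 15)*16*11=1056/5 = 211.20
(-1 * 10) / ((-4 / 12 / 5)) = 150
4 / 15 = 0.27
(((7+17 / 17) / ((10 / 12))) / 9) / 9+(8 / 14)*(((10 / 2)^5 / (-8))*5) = -2109151/1890 = -1115.95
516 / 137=3.77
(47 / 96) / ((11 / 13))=611/1056 = 0.58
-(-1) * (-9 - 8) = -17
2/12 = 0.17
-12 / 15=-4/5 = -0.80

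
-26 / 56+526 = 14715/28 = 525.54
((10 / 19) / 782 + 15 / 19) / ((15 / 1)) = 1174/22287 = 0.05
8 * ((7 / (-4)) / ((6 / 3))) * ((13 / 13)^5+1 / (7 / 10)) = -17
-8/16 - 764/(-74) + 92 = 7535/74 = 101.82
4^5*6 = 6144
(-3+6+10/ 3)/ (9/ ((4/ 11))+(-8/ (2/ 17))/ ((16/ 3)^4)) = 311296/1212381 = 0.26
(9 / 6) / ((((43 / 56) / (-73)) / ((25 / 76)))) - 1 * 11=-47312/817 = -57.91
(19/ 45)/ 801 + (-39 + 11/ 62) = -86759137/2234790 = -38.82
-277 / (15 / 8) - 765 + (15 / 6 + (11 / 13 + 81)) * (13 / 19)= -487363/570 = -855.02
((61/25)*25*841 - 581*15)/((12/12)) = 42586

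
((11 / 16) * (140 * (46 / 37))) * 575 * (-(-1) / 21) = 727375/222 = 3276.46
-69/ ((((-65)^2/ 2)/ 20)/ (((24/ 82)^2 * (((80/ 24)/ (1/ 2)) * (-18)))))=1907712/284089 = 6.72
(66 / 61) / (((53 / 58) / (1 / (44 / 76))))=6612/3233 = 2.05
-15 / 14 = -1.07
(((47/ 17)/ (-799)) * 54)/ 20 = -27/2890 = -0.01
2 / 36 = 1/18 = 0.06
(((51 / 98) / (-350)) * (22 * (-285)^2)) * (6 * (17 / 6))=-30985713/686 = -45168.68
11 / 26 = 0.42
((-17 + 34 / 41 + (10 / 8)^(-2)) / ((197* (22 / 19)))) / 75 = -302461/333176250 = 0.00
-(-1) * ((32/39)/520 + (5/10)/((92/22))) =0.12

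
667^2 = 444889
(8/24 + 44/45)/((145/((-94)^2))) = 79.90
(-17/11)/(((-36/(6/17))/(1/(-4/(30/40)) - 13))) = -211/1056 = -0.20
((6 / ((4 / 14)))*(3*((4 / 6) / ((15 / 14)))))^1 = 196/5 = 39.20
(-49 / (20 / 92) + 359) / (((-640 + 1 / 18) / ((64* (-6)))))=4617216/57595 = 80.17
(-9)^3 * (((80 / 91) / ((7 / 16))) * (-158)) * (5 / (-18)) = -40953600/637 = -64291.37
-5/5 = -1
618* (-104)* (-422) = 27122784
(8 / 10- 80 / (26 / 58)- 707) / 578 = -57503/37570 = -1.53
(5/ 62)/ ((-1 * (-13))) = 5/806 = 0.01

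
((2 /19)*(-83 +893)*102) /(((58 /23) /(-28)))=-53207280/551 = -96564.94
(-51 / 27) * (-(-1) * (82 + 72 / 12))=-1496/9 = -166.22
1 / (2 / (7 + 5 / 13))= 48/13 = 3.69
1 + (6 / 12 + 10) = 11.50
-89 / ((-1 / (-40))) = -3560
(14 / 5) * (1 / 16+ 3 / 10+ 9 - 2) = 4123/200 = 20.62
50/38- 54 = -1001/19 = -52.68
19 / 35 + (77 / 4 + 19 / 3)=10973/420 = 26.13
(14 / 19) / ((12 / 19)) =1.17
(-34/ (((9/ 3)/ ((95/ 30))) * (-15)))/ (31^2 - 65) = 323/120960 = 0.00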